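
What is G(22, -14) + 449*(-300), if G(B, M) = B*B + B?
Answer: -134194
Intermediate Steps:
G(B, M) = B + B² (G(B, M) = B² + B = B + B²)
G(22, -14) + 449*(-300) = 22*(1 + 22) + 449*(-300) = 22*23 - 134700 = 506 - 134700 = -134194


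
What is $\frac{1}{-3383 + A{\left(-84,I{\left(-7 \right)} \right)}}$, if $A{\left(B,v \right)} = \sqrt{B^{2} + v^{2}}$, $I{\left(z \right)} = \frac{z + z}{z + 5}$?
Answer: $- \frac{3383}{11437584} - \frac{7 \sqrt{145}}{11437584} \approx -0.00030315$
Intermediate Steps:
$I{\left(z \right)} = \frac{2 z}{5 + z}$
$\frac{1}{-3383 + A{\left(-84,I{\left(-7 \right)} \right)}} = \frac{1}{-3383 + \sqrt{\left(-84\right)^{2} + \left(2 \left(-7\right) \frac{1}{5 - 7}\right)^{2}}} = \frac{1}{-3383 + \sqrt{7056 + \left(2 \left(-7\right) \frac{1}{-2}\right)^{2}}} = \frac{1}{-3383 + \sqrt{7056 + \left(2 \left(-7\right) \left(- \frac{1}{2}\right)\right)^{2}}} = \frac{1}{-3383 + \sqrt{7056 + 7^{2}}} = \frac{1}{-3383 + \sqrt{7056 + 49}} = \frac{1}{-3383 + \sqrt{7105}} = \frac{1}{-3383 + 7 \sqrt{145}}$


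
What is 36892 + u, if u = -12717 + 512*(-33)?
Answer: 7279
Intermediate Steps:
u = -29613 (u = -12717 - 16896 = -29613)
36892 + u = 36892 - 29613 = 7279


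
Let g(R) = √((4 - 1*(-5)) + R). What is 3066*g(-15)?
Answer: 3066*I*√6 ≈ 7510.1*I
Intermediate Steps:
g(R) = √(9 + R) (g(R) = √((4 + 5) + R) = √(9 + R))
3066*g(-15) = 3066*√(9 - 15) = 3066*√(-6) = 3066*(I*√6) = 3066*I*√6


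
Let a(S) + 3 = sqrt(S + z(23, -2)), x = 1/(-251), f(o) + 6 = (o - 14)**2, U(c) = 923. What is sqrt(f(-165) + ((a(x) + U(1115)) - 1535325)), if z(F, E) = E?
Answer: sqrt(-94650812370 + 251*I*sqrt(126253))/251 ≈ 0.00057747 + 1225.7*I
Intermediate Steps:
f(o) = -6 + (-14 + o)**2 (f(o) = -6 + (o - 14)**2 = -6 + (-14 + o)**2)
x = -1/251 ≈ -0.0039841
a(S) = -3 + sqrt(-2 + S) (a(S) = -3 + sqrt(S - 2) = -3 + sqrt(-2 + S))
sqrt(f(-165) + ((a(x) + U(1115)) - 1535325)) = sqrt((-6 + (-14 - 165)**2) + (((-3 + sqrt(-2 - 1/251)) + 923) - 1535325)) = sqrt((-6 + (-179)**2) + (((-3 + sqrt(-503/251)) + 923) - 1535325)) = sqrt((-6 + 32041) + (((-3 + I*sqrt(126253)/251) + 923) - 1535325)) = sqrt(32035 + ((920 + I*sqrt(126253)/251) - 1535325)) = sqrt(32035 + (-1534405 + I*sqrt(126253)/251)) = sqrt(-1502370 + I*sqrt(126253)/251)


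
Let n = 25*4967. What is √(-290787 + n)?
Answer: 2*I*√41653 ≈ 408.18*I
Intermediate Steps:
n = 124175
√(-290787 + n) = √(-290787 + 124175) = √(-166612) = 2*I*√41653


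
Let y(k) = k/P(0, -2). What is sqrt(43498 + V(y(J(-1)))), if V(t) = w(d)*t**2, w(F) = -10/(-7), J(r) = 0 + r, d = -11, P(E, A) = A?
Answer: sqrt(8525678)/14 ≈ 208.56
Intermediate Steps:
J(r) = r
y(k) = -k/2 (y(k) = k/(-2) = k*(-1/2) = -k/2)
w(F) = 10/7 (w(F) = -10*(-1/7) = 10/7)
V(t) = 10*t**2/7
sqrt(43498 + V(y(J(-1)))) = sqrt(43498 + 10*(-1/2*(-1))**2/7) = sqrt(43498 + 10*(1/2)**2/7) = sqrt(43498 + (10/7)*(1/4)) = sqrt(43498 + 5/14) = sqrt(608977/14) = sqrt(8525678)/14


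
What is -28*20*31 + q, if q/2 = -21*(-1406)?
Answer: 41692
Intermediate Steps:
q = 59052 (q = 2*(-21*(-1406)) = 2*29526 = 59052)
-28*20*31 + q = -28*20*31 + 59052 = -560*31 + 59052 = -17360 + 59052 = 41692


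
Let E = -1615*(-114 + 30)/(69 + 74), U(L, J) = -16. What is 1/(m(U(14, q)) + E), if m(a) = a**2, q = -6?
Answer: 143/172268 ≈ 0.00083010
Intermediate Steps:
E = 135660/143 (E = -(-135660)/143 = -1615*(-84/143) = 135660/143 ≈ 948.67)
1/(m(U(14, q)) + E) = 1/((-16)**2 + 135660/143) = 1/(256 + 135660/143) = 1/(172268/143) = 143/172268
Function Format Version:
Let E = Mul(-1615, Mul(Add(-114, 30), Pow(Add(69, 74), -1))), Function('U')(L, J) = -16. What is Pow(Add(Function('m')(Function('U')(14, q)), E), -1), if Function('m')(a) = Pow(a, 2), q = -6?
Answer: Rational(143, 172268) ≈ 0.00083010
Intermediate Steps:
E = Rational(135660, 143) (E = Mul(-1615, Mul(-84, Pow(143, -1))) = Mul(-1615, Mul(-84, Rational(1, 143))) = Mul(-1615, Rational(-84, 143)) = Rational(135660, 143) ≈ 948.67)
Pow(Add(Function('m')(Function('U')(14, q)), E), -1) = Pow(Add(Pow(-16, 2), Rational(135660, 143)), -1) = Pow(Add(256, Rational(135660, 143)), -1) = Pow(Rational(172268, 143), -1) = Rational(143, 172268)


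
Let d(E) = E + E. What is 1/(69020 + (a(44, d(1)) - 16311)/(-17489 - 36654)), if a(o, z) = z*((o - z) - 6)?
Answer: 54143/3736966099 ≈ 1.4488e-5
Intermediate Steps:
d(E) = 2*E
a(o, z) = z*(-6 + o - z)
1/(69020 + (a(44, d(1)) - 16311)/(-17489 - 36654)) = 1/(69020 + ((2*1)*(-6 + 44 - 2) - 16311)/(-17489 - 36654)) = 1/(69020 + (2*(-6 + 44 - 1*2) - 16311)/(-54143)) = 1/(69020 + (2*(-6 + 44 - 2) - 16311)*(-1/54143)) = 1/(69020 + (2*36 - 16311)*(-1/54143)) = 1/(69020 + (72 - 16311)*(-1/54143)) = 1/(69020 - 16239*(-1/54143)) = 1/(69020 + 16239/54143) = 1/(3736966099/54143) = 54143/3736966099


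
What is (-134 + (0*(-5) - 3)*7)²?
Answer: 24025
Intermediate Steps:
(-134 + (0*(-5) - 3)*7)² = (-134 + (0 - 3)*7)² = (-134 - 3*7)² = (-134 - 21)² = (-155)² = 24025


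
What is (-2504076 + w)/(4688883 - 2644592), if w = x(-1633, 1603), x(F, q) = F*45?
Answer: -2577561/2044291 ≈ -1.2609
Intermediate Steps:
x(F, q) = 45*F
w = -73485 (w = 45*(-1633) = -73485)
(-2504076 + w)/(4688883 - 2644592) = (-2504076 - 73485)/(4688883 - 2644592) = -2577561/2044291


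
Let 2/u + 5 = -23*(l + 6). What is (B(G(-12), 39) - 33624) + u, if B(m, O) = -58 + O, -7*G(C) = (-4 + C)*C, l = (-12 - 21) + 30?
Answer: -1244792/37 ≈ -33643.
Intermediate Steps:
l = -3 (l = -33 + 30 = -3)
G(C) = -C*(-4 + C)/7 (G(C) = -(-4 + C)*C/7 = -C*(-4 + C)/7)
u = -1/37 (u = 2/(-5 - 23*(-3 + 6)) = 2/(-5 - 23*3) = 2/(-5 - 69) = 2/(-74) = 2*(-1/74) = -1/37 ≈ -0.027027)
(B(G(-12), 39) - 33624) + u = ((-58 + 39) - 33624) - 1/37 = (-19 - 33624) - 1/37 = -33643 - 1/37 = -1244792/37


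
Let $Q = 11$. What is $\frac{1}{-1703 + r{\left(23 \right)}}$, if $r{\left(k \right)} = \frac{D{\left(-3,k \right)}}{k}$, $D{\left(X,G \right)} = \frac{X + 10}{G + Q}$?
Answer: $- \frac{782}{1331739} \approx -0.0005872$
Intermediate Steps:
$D{\left(X,G \right)} = \frac{10 + X}{11 + G}$ ($D{\left(X,G \right)} = \frac{X + 10}{G + 11} = \frac{10 + X}{11 + G}$)
$r{\left(k \right)} = \frac{7}{k \left(11 + k\right)}$ ($r{\left(k \right)} = \frac{\frac{1}{11 + k} \left(10 - 3\right)}{k} = \frac{\frac{1}{11 + k} 7}{k} = \frac{7 \frac{1}{11 + k}}{k} = \frac{7}{k \left(11 + k\right)}$)
$\frac{1}{-1703 + r{\left(23 \right)}} = \frac{1}{-1703 + \frac{7}{23 \left(11 + 23\right)}} = \frac{1}{-1703 + 7 \cdot \frac{1}{23} \cdot \frac{1}{34}} = \frac{1}{-1703 + \frac{7}{782}} = \frac{1}{- \frac{1331739}{782}} = - \frac{782}{1331739}$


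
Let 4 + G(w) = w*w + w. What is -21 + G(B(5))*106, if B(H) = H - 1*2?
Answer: 827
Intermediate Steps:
B(H) = -2 + H (B(H) = H - 2 = -2 + H)
G(w) = -4 + w + w**2 (G(w) = -4 + (w*w + w) = -4 + (w**2 + w) = -4 + (w + w**2) = -4 + w + w**2)
-21 + G(B(5))*106 = -21 + (-4 + (-2 + 5) + (-2 + 5)**2)*106 = -21 + (-4 + 3 + 3**2)*106 = -21 + (-4 + 3 + 9)*106 = -21 + 8*106 = -21 + 848 = 827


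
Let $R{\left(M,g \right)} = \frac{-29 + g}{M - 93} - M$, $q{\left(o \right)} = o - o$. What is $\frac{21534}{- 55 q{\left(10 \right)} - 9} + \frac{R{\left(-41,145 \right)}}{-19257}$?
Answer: $- \frac{3087066683}{1290219} \approx -2392.7$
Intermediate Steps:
$q{\left(o \right)} = 0$
$R{\left(M,g \right)} = - M + \frac{-29 + g}{-93 + M}$ ($R{\left(M,g \right)} = \frac{-29 + g}{-93 + M} - M = - M + \frac{-29 + g}{-93 + M}$)
$\frac{21534}{- 55 q{\left(10 \right)} - 9} + \frac{R{\left(-41,145 \right)}}{-19257} = \frac{21534}{\left(-55\right) 0 - 9} + \frac{\frac{1}{-93 - 41} \left(-29 + 145 - \left(-41\right)^{2} + 93 \left(-41\right)\right)}{-19257} = \frac{21534}{0 - 9} + \frac{-29 + 145 - 1681 - 3813}{-134} \left(- \frac{1}{19257}\right) = \frac{21534}{-9} + - \frac{-29 + 145 - 1681 - 3813}{134} \left(- \frac{1}{19257}\right) = 21534 \left(- \frac{1}{9}\right) + \left(- \frac{1}{134}\right) \left(-5378\right) \left(- \frac{1}{19257}\right) = - \frac{7178}{3} + \frac{2689}{67} \left(- \frac{1}{19257}\right) = - \frac{7178}{3} - \frac{2689}{1290219} = - \frac{3087066683}{1290219}$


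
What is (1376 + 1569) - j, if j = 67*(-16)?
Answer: 4017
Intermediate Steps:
j = -1072
(1376 + 1569) - j = (1376 + 1569) - 1*(-1072) = 2945 + 1072 = 4017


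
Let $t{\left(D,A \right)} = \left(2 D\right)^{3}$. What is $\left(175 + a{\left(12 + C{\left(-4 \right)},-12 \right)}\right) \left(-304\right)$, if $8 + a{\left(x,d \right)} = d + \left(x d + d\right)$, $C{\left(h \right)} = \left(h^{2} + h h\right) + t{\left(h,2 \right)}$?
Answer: $-1750736$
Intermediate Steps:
$t{\left(D,A \right)} = 8 D^{3}$
$C{\left(h \right)} = 2 h^{2} + 8 h^{3}$ ($C{\left(h \right)} = \left(h^{2} + h h\right) + 8 h^{3} = \left(h^{2} + h^{2}\right) + 8 h^{3} = 2 h^{2} + 8 h^{3}$)
$a{\left(x,d \right)} = -8 + 2 d + d x$ ($a{\left(x,d \right)} = -8 + \left(d + \left(x d + d\right)\right) = -8 + \left(d + \left(d x + d\right)\right) = -8 + \left(d + \left(d + d x\right)\right) = -8 + \left(2 d + d x\right) = -8 + 2 d + d x$)
$\left(175 + a{\left(12 + C{\left(-4 \right)},-12 \right)}\right) \left(-304\right) = \left(175 - \left(32 + 12 \left(12 + \left(-4\right)^{2} \left(2 + 8 \left(-4\right)\right)\right)\right)\right) \left(-304\right) = \left(175 - \left(32 + 12 \left(12 + 16 \left(2 - 32\right)\right)\right)\right) \left(-304\right) = \left(175 - \left(32 + 12 \left(12 + 16 \left(-30\right)\right)\right)\right) \left(-304\right) = \left(175 - \left(32 + 12 \left(12 - 480\right)\right)\right) \left(-304\right) = \left(175 - -5584\right) \left(-304\right) = \left(175 + 5584\right) \left(-304\right) = 5759 \left(-304\right) = -1750736$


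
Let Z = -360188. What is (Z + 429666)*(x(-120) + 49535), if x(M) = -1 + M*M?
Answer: 4442006452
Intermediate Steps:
x(M) = -1 + M²
(Z + 429666)*(x(-120) + 49535) = (-360188 + 429666)*((-1 + (-120)²) + 49535) = 69478*((-1 + 14400) + 49535) = 69478*(14399 + 49535) = 69478*63934 = 4442006452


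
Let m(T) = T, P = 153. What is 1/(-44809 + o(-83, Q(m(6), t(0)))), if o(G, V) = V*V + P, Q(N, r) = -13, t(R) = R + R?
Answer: -1/44487 ≈ -2.2478e-5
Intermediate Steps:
t(R) = 2*R
o(G, V) = 153 + V**2 (o(G, V) = V*V + 153 = V**2 + 153 = 153 + V**2)
1/(-44809 + o(-83, Q(m(6), t(0)))) = 1/(-44809 + (153 + (-13)**2)) = 1/(-44809 + (153 + 169)) = 1/(-44809 + 322) = 1/(-44487) = -1/44487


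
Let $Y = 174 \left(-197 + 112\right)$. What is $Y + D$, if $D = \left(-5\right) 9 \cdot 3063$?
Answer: $-152625$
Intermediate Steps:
$Y = -14790$ ($Y = 174 \left(-85\right) = -14790$)
$D = -137835$ ($D = \left(-45\right) 3063 = -137835$)
$Y + D = -14790 - 137835 = -152625$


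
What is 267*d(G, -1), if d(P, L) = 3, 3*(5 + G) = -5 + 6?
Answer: 801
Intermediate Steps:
G = -14/3 (G = -5 + (-5 + 6)/3 = -5 + (⅓)*1 = -5 + ⅓ = -14/3 ≈ -4.6667)
267*d(G, -1) = 267*3 = 801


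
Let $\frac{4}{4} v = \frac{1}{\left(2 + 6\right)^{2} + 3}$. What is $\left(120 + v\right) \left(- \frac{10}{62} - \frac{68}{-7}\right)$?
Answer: $\frac{16668993}{14539} \approx 1146.5$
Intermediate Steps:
$v = \frac{1}{67}$ ($v = \frac{1}{\left(2 + 6\right)^{2} + 3} = \frac{1}{8^{2} + 3} = \frac{1}{64 + 3} = \frac{1}{67} \approx 0.014925$)
$\left(120 + v\right) \left(- \frac{10}{62} - \frac{68}{-7}\right) = \left(120 + \frac{1}{67}\right) \left(- \frac{10}{62} - \frac{68}{-7}\right) = \frac{8041 \left(\left(-10\right) \frac{1}{62} - - \frac{68}{7}\right)}{67} = \frac{8041 \left(- \frac{5}{31} + \frac{68}{7}\right)}{67} = \frac{8041}{67} \cdot \frac{2073}{217} = \frac{16668993}{14539}$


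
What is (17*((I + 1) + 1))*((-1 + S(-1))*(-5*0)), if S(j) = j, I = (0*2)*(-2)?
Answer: 0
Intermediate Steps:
I = 0 (I = 0*(-2) = 0)
(17*((I + 1) + 1))*((-1 + S(-1))*(-5*0)) = (17*((0 + 1) + 1))*((-1 - 1)*(-5*0)) = (17*(1 + 1))*(-2*0) = (17*2)*0 = 34*0 = 0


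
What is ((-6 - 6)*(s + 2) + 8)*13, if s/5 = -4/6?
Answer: 312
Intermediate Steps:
s = -10/3 (s = 5*(-4/6) = 5*(-4*⅙) = 5*(-⅔) = -10/3 ≈ -3.3333)
((-6 - 6)*(s + 2) + 8)*13 = ((-6 - 6)*(-10/3 + 2) + 8)*13 = (-12*(-4/3) + 8)*13 = (16 + 8)*13 = 24*13 = 312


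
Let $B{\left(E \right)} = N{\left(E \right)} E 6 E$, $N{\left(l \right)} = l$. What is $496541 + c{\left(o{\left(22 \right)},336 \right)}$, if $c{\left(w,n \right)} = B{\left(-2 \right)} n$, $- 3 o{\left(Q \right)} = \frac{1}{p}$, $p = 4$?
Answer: $480413$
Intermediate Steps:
$B{\left(E \right)} = 6 E^{3}$ ($B{\left(E \right)} = E E 6 E = E 6 E E = E 6 E^{2} = 6 E^{3}$)
$o{\left(Q \right)} = - \frac{1}{12}$ ($o{\left(Q \right)} = - \frac{1}{3 \cdot 4} = \left(- \frac{1}{3}\right) \frac{1}{4} = - \frac{1}{12}$)
$c{\left(w,n \right)} = - 48 n$ ($c{\left(w,n \right)} = 6 \left(-2\right)^{3} n = 6 \left(-8\right) n = - 48 n$)
$496541 + c{\left(o{\left(22 \right)},336 \right)} = 496541 - 16128 = 480413$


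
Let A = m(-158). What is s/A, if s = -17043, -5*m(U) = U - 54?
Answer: -85215/212 ≈ -401.96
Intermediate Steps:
m(U) = 54/5 - U/5 (m(U) = -(U - 54)/5 = -(-54 + U)/5 = 54/5 - U/5)
A = 212/5 (A = 54/5 - ⅕*(-158) = 54/5 + 158/5 = 212/5 ≈ 42.400)
s/A = -17043/212/5 = -17043*5/212 = -85215/212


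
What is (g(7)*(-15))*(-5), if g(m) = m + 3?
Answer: 750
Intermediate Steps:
g(m) = 3 + m
(g(7)*(-15))*(-5) = ((3 + 7)*(-15))*(-5) = (10*(-15))*(-5) = -150*(-5) = 750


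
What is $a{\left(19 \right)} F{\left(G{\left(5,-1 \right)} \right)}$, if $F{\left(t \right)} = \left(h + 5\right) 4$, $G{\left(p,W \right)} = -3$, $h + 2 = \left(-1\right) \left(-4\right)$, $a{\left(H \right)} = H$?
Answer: $532$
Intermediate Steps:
$h = 2$ ($h = -2 - -4 = -2 + 4 = 2$)
$F{\left(t \right)} = 28$ ($F{\left(t \right)} = \left(2 + 5\right) 4 = 7 \cdot 4 = 28$)
$a{\left(19 \right)} F{\left(G{\left(5,-1 \right)} \right)} = 19 \cdot 28 = 532$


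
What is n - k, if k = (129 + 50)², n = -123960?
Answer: -156001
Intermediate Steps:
k = 32041 (k = 179² = 32041)
n - k = -123960 - 1*32041 = -123960 - 32041 = -156001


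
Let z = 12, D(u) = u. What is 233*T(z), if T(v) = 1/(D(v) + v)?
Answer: 233/24 ≈ 9.7083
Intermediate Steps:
T(v) = 1/(2*v) (T(v) = 1/(v + v) = 1/(2*v))
233*T(z) = 233*((1/2)/12) = 233*((1/2)*(1/12)) = 233*(1/24) = 233/24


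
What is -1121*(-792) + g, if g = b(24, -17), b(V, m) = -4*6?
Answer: 887808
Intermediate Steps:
b(V, m) = -24
g = -24
-1121*(-792) + g = -1121*(-792) - 24 = 887832 - 24 = 887808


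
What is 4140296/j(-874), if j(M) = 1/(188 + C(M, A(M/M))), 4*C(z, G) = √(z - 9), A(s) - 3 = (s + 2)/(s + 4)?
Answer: 778375648 + 1035074*I*√883 ≈ 7.7838e+8 + 3.0758e+7*I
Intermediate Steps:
A(s) = 3 + (2 + s)/(4 + s) (A(s) = 3 + (s + 2)/(s + 4) = 3 + (2 + s)/(4 + s))
C(z, G) = √(-9 + z)/4 (C(z, G) = √(z - 9)/4 = √(-9 + z)/4)
j(M) = 1/(188 + √(-9 + M)/4)
4140296/j(-874) = 4140296/((4/(752 + √(-9 - 874)))) = 4140296/((4/(752 + √(-883)))) = 4140296/((4/(752 + I*√883))) = 4140296*(188 + I*√883/4) = 778375648 + 1035074*I*√883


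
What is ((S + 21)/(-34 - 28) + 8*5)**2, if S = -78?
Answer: 6436369/3844 ≈ 1674.4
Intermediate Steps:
((S + 21)/(-34 - 28) + 8*5)**2 = ((-78 + 21)/(-34 - 28) + 8*5)**2 = (-57/(-62) + 40)**2 = (-57*(-1/62) + 40)**2 = (57/62 + 40)**2 = (2537/62)**2 = 6436369/3844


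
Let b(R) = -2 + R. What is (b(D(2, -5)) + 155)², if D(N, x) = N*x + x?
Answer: 19044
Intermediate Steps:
D(N, x) = x + N*x
(b(D(2, -5)) + 155)² = ((-2 - 5*(1 + 2)) + 155)² = ((-2 - 5*3) + 155)² = ((-2 - 15) + 155)² = (-17 + 155)² = 138² = 19044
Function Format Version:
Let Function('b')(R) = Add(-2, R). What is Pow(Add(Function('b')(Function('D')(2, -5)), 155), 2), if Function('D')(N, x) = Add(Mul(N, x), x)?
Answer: 19044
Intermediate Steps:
Function('D')(N, x) = Add(x, Mul(N, x))
Pow(Add(Function('b')(Function('D')(2, -5)), 155), 2) = Pow(Add(Add(-2, Mul(-5, Add(1, 2))), 155), 2) = Pow(Add(Add(-2, Mul(-5, 3)), 155), 2) = Pow(Add(Add(-2, -15), 155), 2) = Pow(Add(-17, 155), 2) = Pow(138, 2) = 19044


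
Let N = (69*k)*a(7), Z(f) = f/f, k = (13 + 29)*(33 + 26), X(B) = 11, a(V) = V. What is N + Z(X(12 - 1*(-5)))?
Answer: 1196875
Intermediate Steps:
k = 2478 (k = 42*59 = 2478)
Z(f) = 1
N = 1196874 (N = (69*2478)*7 = 170982*7 = 1196874)
N + Z(X(12 - 1*(-5))) = 1196874 + 1 = 1196875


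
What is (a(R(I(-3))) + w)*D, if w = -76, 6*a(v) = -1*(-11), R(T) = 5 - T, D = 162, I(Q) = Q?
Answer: -12015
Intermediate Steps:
a(v) = 11/6 (a(v) = (-1*(-11))/6 = (⅙)*11 = 11/6)
(a(R(I(-3))) + w)*D = (11/6 - 76)*162 = -445/6*162 = -12015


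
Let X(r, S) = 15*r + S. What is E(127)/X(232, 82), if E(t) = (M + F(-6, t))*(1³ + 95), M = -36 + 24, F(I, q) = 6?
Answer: -288/1781 ≈ -0.16171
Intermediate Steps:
X(r, S) = S + 15*r
M = -12
E(t) = -576 (E(t) = (-12 + 6)*(1³ + 95) = -6*(1 + 95) = -6*96 = -576)
E(127)/X(232, 82) = -576/(82 + 15*232) = -576/(82 + 3480) = -576/3562 = -576*1/3562 = -288/1781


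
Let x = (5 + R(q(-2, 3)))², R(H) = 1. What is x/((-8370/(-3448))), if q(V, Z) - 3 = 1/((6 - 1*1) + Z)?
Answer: 6896/465 ≈ 14.830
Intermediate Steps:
q(V, Z) = 3 + 1/(5 + Z) (q(V, Z) = 3 + 1/((6 - 1*1) + Z) = 3 + 1/((6 - 1) + Z) = 3 + 1/(5 + Z))
x = 36 (x = (5 + 1)² = 6² = 36)
x/((-8370/(-3448))) = 36/((-8370/(-3448))) = 36/((-8370*(-1/3448))) = 36/(4185/1724) = 36*(1724/4185) = 6896/465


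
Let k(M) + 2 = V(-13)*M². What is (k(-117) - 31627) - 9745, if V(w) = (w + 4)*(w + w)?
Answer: 3161852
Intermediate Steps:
V(w) = 2*w*(4 + w) (V(w) = (4 + w)*(2*w) = 2*w*(4 + w))
k(M) = -2 + 234*M² (k(M) = -2 + (2*(-13)*(4 - 13))*M² = -2 + (2*(-13)*(-9))*M² = -2 + 234*M²)
(k(-117) - 31627) - 9745 = ((-2 + 234*(-117)²) - 31627) - 9745 = ((-2 + 234*13689) - 31627) - 9745 = ((-2 + 3203226) - 31627) - 9745 = (3203224 - 31627) - 9745 = 3171597 - 9745 = 3161852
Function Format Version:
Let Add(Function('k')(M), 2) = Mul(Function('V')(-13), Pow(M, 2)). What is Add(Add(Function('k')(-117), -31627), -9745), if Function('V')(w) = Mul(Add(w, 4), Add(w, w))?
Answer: 3161852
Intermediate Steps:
Function('V')(w) = Mul(2, w, Add(4, w)) (Function('V')(w) = Mul(Add(4, w), Mul(2, w)) = Mul(2, w, Add(4, w)))
Function('k')(M) = Add(-2, Mul(234, Pow(M, 2))) (Function('k')(M) = Add(-2, Mul(Mul(2, -13, Add(4, -13)), Pow(M, 2))) = Add(-2, Mul(Mul(2, -13, -9), Pow(M, 2))) = Add(-2, Mul(234, Pow(M, 2))))
Add(Add(Function('k')(-117), -31627), -9745) = Add(Add(Add(-2, Mul(234, Pow(-117, 2))), -31627), -9745) = Add(Add(Add(-2, Mul(234, 13689)), -31627), -9745) = Add(Add(Add(-2, 3203226), -31627), -9745) = Add(Add(3203224, -31627), -9745) = Add(3171597, -9745) = 3161852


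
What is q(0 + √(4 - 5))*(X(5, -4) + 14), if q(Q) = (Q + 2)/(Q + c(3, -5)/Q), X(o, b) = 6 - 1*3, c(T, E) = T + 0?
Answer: -17/2 + 17*I ≈ -8.5 + 17.0*I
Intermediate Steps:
c(T, E) = T
X(o, b) = 3 (X(o, b) = 6 - 3 = 3)
q(Q) = (2 + Q)/(Q + 3/Q) (q(Q) = (Q + 2)/(Q + 3/Q) = (2 + Q)/(Q + 3/Q))
q(0 + √(4 - 5))*(X(5, -4) + 14) = ((0 + √(4 - 5))*(2 + (0 + √(4 - 5)))/(3 + (0 + √(4 - 5))²))*(3 + 14) = ((0 + √(-1))*(2 + (0 + √(-1)))/(3 + (0 + √(-1))²))*17 = ((0 + I)*(2 + (0 + I))/(3 + (0 + I)²))*17 = (I*(2 + I)/(3 + I²))*17 = (I*(2 + I)/(3 - 1))*17 = (I*(2 + I)/2)*17 = 17*I*(2 + I)/2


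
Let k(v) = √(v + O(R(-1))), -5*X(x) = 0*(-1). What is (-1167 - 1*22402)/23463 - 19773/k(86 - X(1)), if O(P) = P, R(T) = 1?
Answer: -23569/23463 - 6591*√87/29 ≈ -2120.9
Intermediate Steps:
X(x) = 0 (X(x) = -0*(-1) = -⅕*0 = 0)
k(v) = √(1 + v) (k(v) = √(v + 1) = √(1 + v))
(-1167 - 1*22402)/23463 - 19773/k(86 - X(1)) = (-1167 - 1*22402)/23463 - 19773/√(1 + (86 - 1*0)) = (-1167 - 22402)*(1/23463) - 19773/√(1 + (86 + 0)) = -23569*1/23463 - 19773/√(1 + 86) = -23569/23463 - 19773*√87/87 = -23569/23463 - 6591*√87/29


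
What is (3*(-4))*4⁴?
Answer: -3072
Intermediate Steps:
(3*(-4))*4⁴ = -12*256 = -3072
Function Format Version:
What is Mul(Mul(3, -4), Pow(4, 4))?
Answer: -3072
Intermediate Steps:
Mul(Mul(3, -4), Pow(4, 4)) = Mul(-12, 256) = -3072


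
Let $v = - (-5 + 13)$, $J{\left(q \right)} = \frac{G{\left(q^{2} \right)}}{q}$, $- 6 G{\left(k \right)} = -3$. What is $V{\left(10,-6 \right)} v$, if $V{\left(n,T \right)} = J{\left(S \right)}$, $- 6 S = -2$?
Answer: $-12$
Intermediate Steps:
$G{\left(k \right)} = \frac{1}{2}$ ($G{\left(k \right)} = \left(- \frac{1}{6}\right) \left(-3\right) = \frac{1}{2}$)
$S = \frac{1}{3}$ ($S = \left(- \frac{1}{6}\right) \left(-2\right) = \frac{1}{3} \approx 0.33333$)
$J{\left(q \right)} = \frac{1}{2 q}$
$V{\left(n,T \right)} = \frac{3}{2}$ ($V{\left(n,T \right)} = \frac{\frac{1}{\frac{1}{3}}}{2} = \frac{1}{2} \cdot 3 = \frac{3}{2}$)
$v = -8$ ($v = \left(-1\right) 8 = -8$)
$V{\left(10,-6 \right)} v = \frac{3}{2} \left(-8\right) = -12$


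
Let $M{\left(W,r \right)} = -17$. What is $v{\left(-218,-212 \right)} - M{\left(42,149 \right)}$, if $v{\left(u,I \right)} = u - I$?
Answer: $11$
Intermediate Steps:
$v{\left(-218,-212 \right)} - M{\left(42,149 \right)} = \left(-218 - -212\right) - -17 = \left(-218 + 212\right) + 17 = -6 + 17 = 11$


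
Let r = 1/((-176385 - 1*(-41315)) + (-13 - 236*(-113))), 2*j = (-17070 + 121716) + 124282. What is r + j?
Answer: 12409614559/108415 ≈ 1.1446e+5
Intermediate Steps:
j = 114464 (j = ((-17070 + 121716) + 124282)/2 = (104646 + 124282)/2 = (½)*228928 = 114464)
r = -1/108415 (r = 1/((-176385 + 41315) + (-13 + 26668)) = 1/(-135070 + 26655) = 1/(-108415) = -1/108415 ≈ -9.2238e-6)
r + j = -1/108415 + 114464 = 12409614559/108415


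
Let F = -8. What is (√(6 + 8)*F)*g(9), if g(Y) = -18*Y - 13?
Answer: 1400*√14 ≈ 5238.3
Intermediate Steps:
g(Y) = -13 - 18*Y
(√(6 + 8)*F)*g(9) = (√(6 + 8)*(-8))*(-13 - 18*9) = (√14*(-8))*(-13 - 162) = -8*√14*(-175) = 1400*√14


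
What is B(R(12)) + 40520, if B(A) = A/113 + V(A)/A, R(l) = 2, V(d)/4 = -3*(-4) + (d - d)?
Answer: 4581474/113 ≈ 40544.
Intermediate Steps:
V(d) = 48 (V(d) = 4*(-3*(-4) + (d - d)) = 4*(12 + 0) = 4*12 = 48)
B(A) = 48/A + A/113 (B(A) = A/113 + 48/A = 48/A + A/113)
B(R(12)) + 40520 = (48/2 + (1/113)*2) + 40520 = (48*(½) + 2/113) + 40520 = (24 + 2/113) + 40520 = 2714/113 + 40520 = 4581474/113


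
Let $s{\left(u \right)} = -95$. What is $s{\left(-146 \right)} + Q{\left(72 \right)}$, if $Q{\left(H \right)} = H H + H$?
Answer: $5161$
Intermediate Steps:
$Q{\left(H \right)} = H + H^{2}$ ($Q{\left(H \right)} = H^{2} + H = H + H^{2}$)
$s{\left(-146 \right)} + Q{\left(72 \right)} = -95 + 72 \left(1 + 72\right) = -95 + 72 \cdot 73 = -95 + 5256 = 5161$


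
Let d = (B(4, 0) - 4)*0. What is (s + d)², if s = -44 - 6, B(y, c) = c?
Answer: 2500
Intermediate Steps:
s = -50
d = 0 (d = (0 - 4)*0 = -4*0 = 0)
(s + d)² = (-50 + 0)² = (-50)² = 2500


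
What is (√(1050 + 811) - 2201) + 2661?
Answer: 460 + √1861 ≈ 503.14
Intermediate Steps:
(√(1050 + 811) - 2201) + 2661 = (√1861 - 2201) + 2661 = (-2201 + √1861) + 2661 = 460 + √1861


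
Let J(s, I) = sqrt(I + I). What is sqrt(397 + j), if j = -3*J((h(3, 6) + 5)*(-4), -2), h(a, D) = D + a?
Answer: sqrt(397 - 6*I) ≈ 19.925 - 0.1506*I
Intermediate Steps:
J(s, I) = sqrt(2)*sqrt(I) (J(s, I) = sqrt(2*I) = sqrt(2)*sqrt(I))
j = -6*I (j = -3*sqrt(2)*sqrt(-2) = -3*sqrt(2)*I*sqrt(2) = -6*I ≈ -6.0*I)
sqrt(397 + j) = sqrt(397 - 6*I)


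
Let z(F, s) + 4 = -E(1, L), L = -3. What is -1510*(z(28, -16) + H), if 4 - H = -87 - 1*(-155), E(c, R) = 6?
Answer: 111740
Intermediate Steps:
H = -64 (H = 4 - (-87 - 1*(-155)) = 4 - (-87 + 155) = 4 - 1*68 = 4 - 68 = -64)
z(F, s) = -10 (z(F, s) = -4 - 1*6 = -4 - 6 = -10)
-1510*(z(28, -16) + H) = -1510*(-10 - 64) = -1510*(-74) = 111740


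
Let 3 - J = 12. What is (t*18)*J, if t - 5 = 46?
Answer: -8262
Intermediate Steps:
t = 51 (t = 5 + 46 = 51)
J = -9 (J = 3 - 1*12 = 3 - 12 = -9)
(t*18)*J = (51*18)*(-9) = 918*(-9) = -8262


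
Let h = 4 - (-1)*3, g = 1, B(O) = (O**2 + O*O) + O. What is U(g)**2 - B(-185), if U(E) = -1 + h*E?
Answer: -68229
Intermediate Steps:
B(O) = O + 2*O**2 (B(O) = (O**2 + O**2) + O = 2*O**2 + O = O + 2*O**2)
h = 7 (h = 4 - 1*(-3) = 4 + 3 = 7)
U(E) = -1 + 7*E
U(g)**2 - B(-185) = (-1 + 7*1)**2 - (-185)*(1 + 2*(-185)) = (-1 + 7)**2 - (-185)*(1 - 370) = 6**2 - (-185)*(-369) = 36 - 1*68265 = 36 - 68265 = -68229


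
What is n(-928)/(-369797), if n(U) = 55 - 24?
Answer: -31/369797 ≈ -8.3830e-5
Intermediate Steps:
n(U) = 31
n(-928)/(-369797) = 31/(-369797) = 31*(-1/369797) = -31/369797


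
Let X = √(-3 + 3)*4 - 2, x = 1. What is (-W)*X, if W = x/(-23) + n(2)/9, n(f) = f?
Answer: 74/207 ≈ 0.35749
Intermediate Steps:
X = -2 (X = √0*4 - 2 = 0*4 - 2 = 0 - 2 = -2)
W = 37/207 (W = 1/(-23) + 2/9 = 1*(-1/23) + 2*(⅑) = -1/23 + 2/9 = 37/207 ≈ 0.17874)
(-W)*X = -1*37/207*(-2) = -37/207*(-2) = 74/207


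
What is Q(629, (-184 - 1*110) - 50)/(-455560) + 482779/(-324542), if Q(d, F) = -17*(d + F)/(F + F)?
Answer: -15131671565911/10171966722176 ≈ -1.4876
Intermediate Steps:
Q(d, F) = -17*(F + d)/(2*F)
Q(629, (-184 - 1*110) - 50)/(-455560) + 482779/(-324542) = (17*(-((-184 - 1*110) - 50) - 1*629)/(2*((-184 - 1*110) - 50)))/(-455560) + 482779/(-324542) = (17*(-((-184 - 110) - 50) - 629)/(2*((-184 - 110) - 50)))*(-1/455560) + 482779*(-1/324542) = (17*(-(-294 - 50) - 629)/(2*(-294 - 50)))*(-1/455560) - 482779/324542 = ((17/2)*(-1*(-344) - 629)/(-344))*(-1/455560) - 482779/324542 = ((17/2)*(-1/344)*(344 - 629))*(-1/455560) - 482779/324542 = ((17/2)*(-1/344)*(-285))*(-1/455560) - 482779/324542 = (4845/688)*(-1/455560) - 482779/324542 = -969/62685056 - 482779/324542 = -15131671565911/10171966722176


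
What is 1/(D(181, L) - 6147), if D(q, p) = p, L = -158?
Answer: -1/6305 ≈ -0.00015860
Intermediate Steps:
1/(D(181, L) - 6147) = 1/(-158 - 6147) = 1/(-6305) = -1/6305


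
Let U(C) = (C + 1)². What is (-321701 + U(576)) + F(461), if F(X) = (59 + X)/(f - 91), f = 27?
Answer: 89759/8 ≈ 11220.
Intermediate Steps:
U(C) = (1 + C)²
F(X) = -59/64 - X/64 (F(X) = (59 + X)/(27 - 91) = (59 + X)/(-64) = (59 + X)*(-1/64) = -59/64 - X/64)
(-321701 + U(576)) + F(461) = (-321701 + (1 + 576)²) + (-59/64 - 1/64*461) = (-321701 + 577²) + (-59/64 - 461/64) = (-321701 + 332929) - 65/8 = 11228 - 65/8 = 89759/8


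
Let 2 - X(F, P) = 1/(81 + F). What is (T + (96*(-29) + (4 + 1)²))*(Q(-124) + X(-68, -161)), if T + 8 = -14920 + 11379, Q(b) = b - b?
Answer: -157700/13 ≈ -12131.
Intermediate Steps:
Q(b) = 0
T = -3549 (T = -8 + (-14920 + 11379) = -8 - 3541 = -3549)
X(F, P) = 2 - 1/(81 + F)
(T + (96*(-29) + (4 + 1)²))*(Q(-124) + X(-68, -161)) = (-3549 + (96*(-29) + (4 + 1)²))*(0 + (161 + 2*(-68))/(81 - 68)) = (-3549 + (-2784 + 5²))*(0 + (161 - 136)/13) = (-3549 + (-2784 + 25))*(0 + (1/13)*25) = (-3549 - 2759)*(0 + 25/13) = -6308*25/13 = -157700/13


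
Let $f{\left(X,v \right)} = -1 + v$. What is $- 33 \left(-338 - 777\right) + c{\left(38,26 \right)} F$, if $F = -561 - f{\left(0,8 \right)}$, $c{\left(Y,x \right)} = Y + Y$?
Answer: $-6373$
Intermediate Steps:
$c{\left(Y,x \right)} = 2 Y$
$F = -568$ ($F = -561 - \left(-1 + 8\right) = -561 - 7 = -568$)
$- 33 \left(-338 - 777\right) + c{\left(38,26 \right)} F = - 33 \left(-338 - 777\right) + 2 \cdot 38 \left(-568\right) = \left(-33\right) \left(-1115\right) + 76 \left(-568\right) = 36795 - 43168 = -6373$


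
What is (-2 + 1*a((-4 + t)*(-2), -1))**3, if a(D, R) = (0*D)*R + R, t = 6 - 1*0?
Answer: -27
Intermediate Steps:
t = 6 (t = 6 + 0 = 6)
a(D, R) = R (a(D, R) = 0*R + R = 0 + R = R)
(-2 + 1*a((-4 + t)*(-2), -1))**3 = (-2 + 1*(-1))**3 = (-2 - 1)**3 = (-3)**3 = -27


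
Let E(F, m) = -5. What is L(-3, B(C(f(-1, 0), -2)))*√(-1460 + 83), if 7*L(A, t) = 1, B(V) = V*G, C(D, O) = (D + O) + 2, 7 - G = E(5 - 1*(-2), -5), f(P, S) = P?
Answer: 9*I*√17/7 ≈ 5.3011*I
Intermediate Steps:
G = 12 (G = 7 - 1*(-5) = 7 + 5 = 12)
C(D, O) = 2 + D + O
B(V) = 12*V (B(V) = V*12 = 12*V)
L(A, t) = ⅐ (L(A, t) = (⅐)*1 = ⅐)
L(-3, B(C(f(-1, 0), -2)))*√(-1460 + 83) = √(-1460 + 83)/7 = √(-1377)/7 = (9*I*√17)/7 = 9*I*√17/7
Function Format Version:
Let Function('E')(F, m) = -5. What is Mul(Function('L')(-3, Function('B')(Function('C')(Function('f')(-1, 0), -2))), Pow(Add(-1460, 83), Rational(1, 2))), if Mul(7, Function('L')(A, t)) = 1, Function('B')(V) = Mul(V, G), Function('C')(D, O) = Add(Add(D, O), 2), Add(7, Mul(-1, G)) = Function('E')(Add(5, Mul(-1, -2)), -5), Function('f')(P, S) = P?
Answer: Mul(Rational(9, 7), I, Pow(17, Rational(1, 2))) ≈ Mul(5.3011, I)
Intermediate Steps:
G = 12 (G = Add(7, Mul(-1, -5)) = Add(7, 5) = 12)
Function('C')(D, O) = Add(2, D, O)
Function('B')(V) = Mul(12, V) (Function('B')(V) = Mul(V, 12) = Mul(12, V))
Function('L')(A, t) = Rational(1, 7) (Function('L')(A, t) = Mul(Rational(1, 7), 1) = Rational(1, 7))
Mul(Function('L')(-3, Function('B')(Function('C')(Function('f')(-1, 0), -2))), Pow(Add(-1460, 83), Rational(1, 2))) = Mul(Rational(1, 7), Pow(Add(-1460, 83), Rational(1, 2))) = Mul(Rational(1, 7), Pow(-1377, Rational(1, 2))) = Mul(Rational(1, 7), Mul(9, I, Pow(17, Rational(1, 2)))) = Mul(Rational(9, 7), I, Pow(17, Rational(1, 2)))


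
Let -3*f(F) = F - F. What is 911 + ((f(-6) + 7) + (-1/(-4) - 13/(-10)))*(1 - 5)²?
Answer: 5239/5 ≈ 1047.8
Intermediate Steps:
f(F) = 0 (f(F) = -(F - F)/3 = -⅓*0 = 0)
911 + ((f(-6) + 7) + (-1/(-4) - 13/(-10)))*(1 - 5)² = 911 + ((0 + 7) + (-1/(-4) - 13/(-10)))*(1 - 5)² = 911 + (7 + (-1*(-¼) - 13*(-⅒)))*(-4)² = 911 + (7 + (¼ + 13/10))*16 = 911 + (7 + 31/20)*16 = 911 + (171/20)*16 = 911 + 684/5 = 5239/5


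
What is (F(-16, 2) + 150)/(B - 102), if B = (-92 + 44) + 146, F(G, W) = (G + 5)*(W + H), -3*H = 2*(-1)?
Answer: -181/6 ≈ -30.167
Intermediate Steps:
H = ⅔ (H = -2*(-1)/3 = -⅓*(-2) = ⅔ ≈ 0.66667)
F(G, W) = (5 + G)*(⅔ + W) (F(G, W) = (G + 5)*(W + ⅔) = (5 + G)*(⅔ + W))
B = 98 (B = -48 + 146 = 98)
(F(-16, 2) + 150)/(B - 102) = ((10/3 + 5*2 + (⅔)*(-16) - 16*2) + 150)/(98 - 102) = ((10/3 + 10 - 32/3 - 32) + 150)/(-4) = (-88/3 + 150)*(-¼) = (362/3)*(-¼) = -181/6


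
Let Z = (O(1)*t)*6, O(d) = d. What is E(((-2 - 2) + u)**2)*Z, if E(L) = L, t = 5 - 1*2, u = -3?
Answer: 882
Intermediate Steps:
t = 3 (t = 5 - 2 = 3)
Z = 18 (Z = (1*3)*6 = 3*6 = 18)
E(((-2 - 2) + u)**2)*Z = ((-2 - 2) - 3)**2*18 = (-4 - 3)**2*18 = (-7)**2*18 = 49*18 = 882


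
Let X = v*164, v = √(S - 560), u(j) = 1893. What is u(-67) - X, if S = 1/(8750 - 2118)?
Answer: 1893 - 41*I*√6157677702/829 ≈ 1893.0 - 3880.9*I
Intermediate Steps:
S = 1/6632 ≈ 0.00015078
v = I*√6157677702/3316 (v = √(1/6632 - 560) = √(-3713919/6632) = I*√6157677702/3316 ≈ 23.664*I)
X = 41*I*√6157677702/829 (X = (I*√6157677702/3316)*164 = 41*I*√6157677702/829 ≈ 3880.9*I)
u(-67) - X = 1893 - 41*I*√6157677702/829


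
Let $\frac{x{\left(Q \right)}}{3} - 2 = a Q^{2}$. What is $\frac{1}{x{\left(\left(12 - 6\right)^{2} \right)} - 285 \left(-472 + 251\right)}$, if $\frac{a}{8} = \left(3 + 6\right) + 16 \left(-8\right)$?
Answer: $- \frac{1}{3638385} \approx -2.7485 \cdot 10^{-7}$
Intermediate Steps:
$a = -952$ ($a = 8 \left(\left(3 + 6\right) + 16 \left(-8\right)\right) = 8 \left(9 - 128\right) = 8 \left(-119\right) = -952$)
$x{\left(Q \right)} = 6 - 2856 Q^{2}$ ($x{\left(Q \right)} = 6 + 3 \left(- 952 Q^{2}\right) = 6 - 2856 Q^{2}$)
$\frac{1}{x{\left(\left(12 - 6\right)^{2} \right)} - 285 \left(-472 + 251\right)} = \frac{1}{\left(6 - 2856 \left(\left(12 - 6\right)^{2}\right)^{2}\right) - 285 \left(-472 + 251\right)} = \frac{1}{\left(6 - 2856 \left(6^{2}\right)^{2}\right) - -62985} = \frac{1}{\left(6 - 2856 \cdot 36^{2}\right) + 62985} = \frac{1}{\left(6 - 3701376\right) + 62985} = \frac{1}{-3701370 + 62985} = \frac{1}{-3638385} = - \frac{1}{3638385}$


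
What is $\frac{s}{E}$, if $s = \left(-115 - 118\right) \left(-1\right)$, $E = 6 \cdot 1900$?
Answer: $\frac{233}{11400} \approx 0.020439$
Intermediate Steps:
$E = 11400$
$s = 233$ ($s = \left(-233\right) \left(-1\right) = 233$)
$\frac{s}{E} = \frac{233}{11400}$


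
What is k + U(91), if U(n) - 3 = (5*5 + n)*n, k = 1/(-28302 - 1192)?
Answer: 311427145/29494 ≈ 10559.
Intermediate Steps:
k = -1/29494 (k = 1/(-29494) = -1/29494 ≈ -3.3905e-5)
U(n) = 3 + n*(25 + n) (U(n) = 3 + (5*5 + n)*n = 3 + (25 + n)*n = 3 + n*(25 + n))
k + U(91) = -1/29494 + (3 + 91**2 + 25*91) = -1/29494 + (3 + 8281 + 2275) = -1/29494 + 10559 = 311427145/29494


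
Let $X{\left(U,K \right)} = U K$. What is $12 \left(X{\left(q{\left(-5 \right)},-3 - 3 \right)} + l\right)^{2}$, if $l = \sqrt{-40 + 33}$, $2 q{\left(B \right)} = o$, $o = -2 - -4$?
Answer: $348 - 144 i \sqrt{7} \approx 348.0 - 380.99 i$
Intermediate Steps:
$o = 2$ ($o = -2 + 4 = 2$)
$q{\left(B \right)} = 1$ ($q{\left(B \right)} = \frac{1}{2} \cdot 2 = 1$)
$l = i \sqrt{7}$ ($l = \sqrt{-7} = i \sqrt{7} \approx 2.6458 i$)
$X{\left(U,K \right)} = K U$
$12 \left(X{\left(q{\left(-5 \right)},-3 - 3 \right)} + l\right)^{2} = 12 \left(\left(-3 - 3\right) 1 + i \sqrt{7}\right)^{2} = 12 \left(\left(-6\right) 1 + i \sqrt{7}\right)^{2} = 12 \left(-6 + i \sqrt{7}\right)^{2}$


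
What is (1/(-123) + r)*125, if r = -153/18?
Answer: -261625/246 ≈ -1063.5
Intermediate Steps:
r = -17/2 (r = -153*1/18 = -17/2 ≈ -8.5000)
(1/(-123) + r)*125 = (1/(-123) - 17/2)*125 = (-1/123 - 17/2)*125 = -2093/246*125 = -261625/246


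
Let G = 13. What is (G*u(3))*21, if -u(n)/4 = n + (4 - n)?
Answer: -4368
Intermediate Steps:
u(n) = -16 (u(n) = -4*(n + (4 - n)) = -4*4 = -16)
(G*u(3))*21 = (13*(-16))*21 = -208*21 = -4368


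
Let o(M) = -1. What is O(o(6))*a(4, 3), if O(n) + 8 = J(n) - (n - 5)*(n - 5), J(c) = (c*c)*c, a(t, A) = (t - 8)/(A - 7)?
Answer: -45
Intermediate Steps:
a(t, A) = (-8 + t)/(-7 + A)
J(c) = c³ (J(c) = c²*c = c³)
O(n) = -8 + n³ - (-5 + n)² (O(n) = -8 + (n³ - (n - 5)*(n - 5)) = -8 + (n³ - (-5 + n)*(-5 + n)) = -8 + (n³ - (-5 + n)²) = -8 + n³ - (-5 + n)²)
O(o(6))*a(4, 3) = (-8 + (-1)³ - (-5 - 1)²)*((-8 + 4)/(-7 + 3)) = (-8 - 1 - 1*(-6)²)*(-4/(-4)) = (-8 - 1 - 1*36)*(-¼*(-4)) = (-8 - 1 - 36)*1 = -45*1 = -45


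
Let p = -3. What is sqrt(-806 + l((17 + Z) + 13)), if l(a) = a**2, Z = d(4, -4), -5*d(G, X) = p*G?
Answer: sqrt(6094)/5 ≈ 15.613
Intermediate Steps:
d(G, X) = 3*G/5 (d(G, X) = -(-3)*G/5 = 3*G/5)
Z = 12/5 (Z = (3/5)*4 = 12/5 ≈ 2.4000)
sqrt(-806 + l((17 + Z) + 13)) = sqrt(-806 + ((17 + 12/5) + 13)**2) = sqrt(-806 + (97/5 + 13)**2) = sqrt(-806 + (162/5)**2) = sqrt(-806 + 26244/25) = sqrt(6094/25) = sqrt(6094)/5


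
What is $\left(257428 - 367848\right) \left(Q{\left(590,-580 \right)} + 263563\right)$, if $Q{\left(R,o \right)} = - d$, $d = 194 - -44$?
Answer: $-29076346500$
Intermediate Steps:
$d = 238$ ($d = 194 + 44 = 238$)
$Q{\left(R,o \right)} = -238$ ($Q{\left(R,o \right)} = \left(-1\right) 238 = -238$)
$\left(257428 - 367848\right) \left(Q{\left(590,-580 \right)} + 263563\right) = \left(257428 - 367848\right) \left(-238 + 263563\right) = \left(-110420\right) 263325 = -29076346500$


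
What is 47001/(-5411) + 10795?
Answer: 58364744/5411 ≈ 10786.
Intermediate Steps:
47001/(-5411) + 10795 = 47001*(-1/5411) + 10795 = -47001/5411 + 10795 = 58364744/5411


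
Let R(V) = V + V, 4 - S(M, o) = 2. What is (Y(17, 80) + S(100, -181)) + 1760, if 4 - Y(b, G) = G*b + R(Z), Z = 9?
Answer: 388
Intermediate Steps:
S(M, o) = 2 (S(M, o) = 4 - 1*2 = 4 - 2 = 2)
R(V) = 2*V
Y(b, G) = -14 - G*b (Y(b, G) = 4 - (G*b + 2*9) = 4 - (G*b + 18) = 4 - (18 + G*b) = 4 + (-18 - G*b) = -14 - G*b)
(Y(17, 80) + S(100, -181)) + 1760 = ((-14 - 1*80*17) + 2) + 1760 = ((-14 - 1360) + 2) + 1760 = (-1374 + 2) + 1760 = -1372 + 1760 = 388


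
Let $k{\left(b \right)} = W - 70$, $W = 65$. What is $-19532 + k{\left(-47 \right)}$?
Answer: $-19537$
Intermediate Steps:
$k{\left(b \right)} = -5$ ($k{\left(b \right)} = 65 - 70 = -5$)
$-19532 + k{\left(-47 \right)} = -19532 - 5 = -19537$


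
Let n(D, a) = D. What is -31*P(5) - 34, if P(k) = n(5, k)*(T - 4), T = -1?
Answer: 741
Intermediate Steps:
P(k) = -25 (P(k) = 5*(-1 - 4) = 5*(-5) = -25)
-31*P(5) - 34 = -31*(-25) - 34 = 775 - 34 = 741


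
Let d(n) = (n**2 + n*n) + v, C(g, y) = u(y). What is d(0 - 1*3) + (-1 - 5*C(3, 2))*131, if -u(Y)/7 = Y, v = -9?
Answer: 9048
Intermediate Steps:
u(Y) = -7*Y
C(g, y) = -7*y
d(n) = -9 + 2*n**2 (d(n) = (n**2 + n*n) - 9 = (n**2 + n**2) - 9 = 2*n**2 - 9 = -9 + 2*n**2)
d(0 - 1*3) + (-1 - 5*C(3, 2))*131 = (-9 + 2*(0 - 1*3)**2) + (-1 - (-35)*2)*131 = (-9 + 2*(0 - 3)**2) + (-1 - 5*(-14))*131 = (-9 + 2*(-3)**2) + (-1 + 70)*131 = (-9 + 2*9) + 69*131 = (-9 + 18) + 9039 = 9 + 9039 = 9048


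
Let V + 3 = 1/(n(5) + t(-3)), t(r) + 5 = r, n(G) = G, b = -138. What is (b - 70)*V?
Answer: 2080/3 ≈ 693.33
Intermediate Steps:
t(r) = -5 + r
V = -10/3 (V = -3 + 1/(5 + (-5 - 3)) = -3 + 1/(5 - 8) = -3 + 1/(-3) = -3 - ⅓ = -10/3 ≈ -3.3333)
(b - 70)*V = (-138 - 70)*(-10/3) = -208*(-10/3) = 2080/3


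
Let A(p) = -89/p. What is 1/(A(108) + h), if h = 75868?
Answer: 108/8193655 ≈ 1.3181e-5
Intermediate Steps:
1/(A(108) + h) = 1/(-89/108 + 75868) = 1/(8193655/108) = 108/8193655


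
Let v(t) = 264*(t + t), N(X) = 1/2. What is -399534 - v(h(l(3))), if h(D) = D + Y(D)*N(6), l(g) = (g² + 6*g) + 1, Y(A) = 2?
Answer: -414846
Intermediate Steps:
N(X) = ½
l(g) = 1 + g² + 6*g
h(D) = 1 + D (h(D) = D + 2*(½) = D + 1 = 1 + D)
v(t) = 528*t (v(t) = 264*(2*t) = 528*t)
-399534 - v(h(l(3))) = -399534 - 528*(1 + (1 + 3² + 6*3)) = -399534 - 528*(1 + (1 + 9 + 18)) = -399534 - 528*(1 + 28) = -399534 - 528*29 = -399534 - 1*15312 = -399534 - 15312 = -414846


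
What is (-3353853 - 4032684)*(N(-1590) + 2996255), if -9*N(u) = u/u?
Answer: -66395842794626/3 ≈ -2.2132e+13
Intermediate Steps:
N(u) = -⅑ (N(u) = -u/(9*u) = -⅑*1 = -⅑)
(-3353853 - 4032684)*(N(-1590) + 2996255) = (-3353853 - 4032684)*(-⅑ + 2996255) = -7386537*26966294/9 = -66395842794626/3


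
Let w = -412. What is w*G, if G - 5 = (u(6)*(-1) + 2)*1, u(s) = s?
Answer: -412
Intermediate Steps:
G = 1 (G = 5 + (6*(-1) + 2)*1 = 5 + (-6 + 2)*1 = 5 - 4*1 = 5 - 4 = 1)
w*G = -412*1 = -412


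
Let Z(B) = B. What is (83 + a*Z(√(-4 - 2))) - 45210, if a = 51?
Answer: -45127 + 51*I*√6 ≈ -45127.0 + 124.92*I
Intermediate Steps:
(83 + a*Z(√(-4 - 2))) - 45210 = (83 + 51*√(-4 - 2)) - 45210 = (83 + 51*√(-6)) - 45210 = (83 + 51*(I*√6)) - 45210 = (83 + 51*I*√6) - 45210 = -45127 + 51*I*√6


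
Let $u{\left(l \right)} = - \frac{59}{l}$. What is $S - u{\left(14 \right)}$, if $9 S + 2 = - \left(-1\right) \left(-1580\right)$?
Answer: $- \frac{21617}{126} \approx -171.56$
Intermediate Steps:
$S = - \frac{1582}{9}$ ($S = - \frac{2}{9} + \frac{\left(-1\right) \left(\left(-1\right) \left(-1580\right)\right)}{9} = - \frac{2}{9} + \frac{\left(-1\right) 1580}{9} = - \frac{2}{9} + \frac{1}{9} \left(-1580\right) = - \frac{2}{9} - \frac{1580}{9} = - \frac{1582}{9} \approx -175.78$)
$S - u{\left(14 \right)} = - \frac{1582}{9} - - \frac{59}{14} = - \frac{1582}{9} + \frac{59}{14} = - \frac{21617}{126}$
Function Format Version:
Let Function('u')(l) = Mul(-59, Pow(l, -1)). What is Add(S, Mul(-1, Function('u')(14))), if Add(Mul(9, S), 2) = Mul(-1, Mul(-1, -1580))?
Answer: Rational(-21617, 126) ≈ -171.56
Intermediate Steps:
S = Rational(-1582, 9) (S = Add(Rational(-2, 9), Mul(Rational(1, 9), Mul(-1, Mul(-1, -1580)))) = Add(Rational(-2, 9), Mul(Rational(1, 9), Mul(-1, 1580))) = Add(Rational(-2, 9), Mul(Rational(1, 9), -1580)) = Add(Rational(-2, 9), Rational(-1580, 9)) = Rational(-1582, 9) ≈ -175.78)
Add(S, Mul(-1, Function('u')(14))) = Add(Rational(-1582, 9), Mul(-1, Mul(-59, Pow(14, -1)))) = Add(Rational(-1582, 9), Mul(-1, Mul(-59, Rational(1, 14)))) = Add(Rational(-1582, 9), Mul(-1, Rational(-59, 14))) = Add(Rational(-1582, 9), Rational(59, 14)) = Rational(-21617, 126)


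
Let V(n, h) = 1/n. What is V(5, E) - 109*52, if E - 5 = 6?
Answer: -28339/5 ≈ -5667.8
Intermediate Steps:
E = 11 (E = 5 + 6 = 11)
V(5, E) - 109*52 = 1/5 - 109*52 = ⅕ - 5668 = -28339/5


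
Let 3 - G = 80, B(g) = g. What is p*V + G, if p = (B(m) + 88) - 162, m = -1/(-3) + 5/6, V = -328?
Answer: 71437/3 ≈ 23812.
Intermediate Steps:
m = 7/6 (m = -1*(-⅓) + 5*(⅙) = ⅓ + ⅚ = 7/6 ≈ 1.1667)
G = -77 (G = 3 - 1*80 = 3 - 80 = -77)
p = -437/6 (p = (7/6 + 88) - 162 = 535/6 - 162 = -437/6 ≈ -72.833)
p*V + G = -437/6*(-328) - 77 = 71668/3 - 77 = 71437/3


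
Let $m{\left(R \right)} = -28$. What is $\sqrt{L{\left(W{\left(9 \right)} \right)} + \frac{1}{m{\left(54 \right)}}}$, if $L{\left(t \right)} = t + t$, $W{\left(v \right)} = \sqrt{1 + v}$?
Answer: $\frac{\sqrt{-7 + 392 \sqrt{10}}}{14} \approx 2.5078$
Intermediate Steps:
$L{\left(t \right)} = 2 t$
$\sqrt{L{\left(W{\left(9 \right)} \right)} + \frac{1}{m{\left(54 \right)}}} = \sqrt{2 \sqrt{1 + 9} + \frac{1}{-28}} = \sqrt{2 \sqrt{10} - \frac{1}{28}} = \sqrt{- \frac{1}{28} + 2 \sqrt{10}}$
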